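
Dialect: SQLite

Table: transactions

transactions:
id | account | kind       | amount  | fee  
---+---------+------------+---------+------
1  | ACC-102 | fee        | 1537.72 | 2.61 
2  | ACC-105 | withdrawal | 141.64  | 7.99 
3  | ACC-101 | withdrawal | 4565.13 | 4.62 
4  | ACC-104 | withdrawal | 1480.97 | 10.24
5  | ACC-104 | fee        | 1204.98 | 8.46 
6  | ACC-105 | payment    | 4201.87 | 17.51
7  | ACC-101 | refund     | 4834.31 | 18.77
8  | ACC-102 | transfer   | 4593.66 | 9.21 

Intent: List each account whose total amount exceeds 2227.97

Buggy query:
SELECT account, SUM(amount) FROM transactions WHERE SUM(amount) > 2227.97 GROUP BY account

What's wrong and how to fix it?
Bug: Aggregate functions cannot appear in a WHERE clause

Fix: Use HAVING (which filters groups after aggregation) instead of WHERE

Corrected query:
SELECT account, SUM(amount) FROM transactions GROUP BY account HAVING SUM(amount) > 2227.97

Result:
account | SUM(amount)
--------+------------
ACC-101 | 9399.44    
ACC-102 | 6131.38    
ACC-104 | 2685.95    
ACC-105 | 4343.51    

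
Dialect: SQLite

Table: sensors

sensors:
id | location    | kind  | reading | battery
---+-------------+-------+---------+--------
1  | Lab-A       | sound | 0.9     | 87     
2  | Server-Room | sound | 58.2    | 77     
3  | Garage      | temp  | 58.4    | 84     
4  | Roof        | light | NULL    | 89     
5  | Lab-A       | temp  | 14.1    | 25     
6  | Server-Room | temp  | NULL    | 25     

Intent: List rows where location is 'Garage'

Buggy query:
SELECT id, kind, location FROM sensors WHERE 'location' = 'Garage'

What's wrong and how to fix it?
Bug: 'location' in single quotes is a string literal, not the column; the comparison is literal-vs-literal and never true

Fix: Reference the column as location without single quotes

Corrected query:
SELECT id, kind, location FROM sensors WHERE location = 'Garage'

Result:
id | kind | location
---+------+---------
3  | temp | Garage  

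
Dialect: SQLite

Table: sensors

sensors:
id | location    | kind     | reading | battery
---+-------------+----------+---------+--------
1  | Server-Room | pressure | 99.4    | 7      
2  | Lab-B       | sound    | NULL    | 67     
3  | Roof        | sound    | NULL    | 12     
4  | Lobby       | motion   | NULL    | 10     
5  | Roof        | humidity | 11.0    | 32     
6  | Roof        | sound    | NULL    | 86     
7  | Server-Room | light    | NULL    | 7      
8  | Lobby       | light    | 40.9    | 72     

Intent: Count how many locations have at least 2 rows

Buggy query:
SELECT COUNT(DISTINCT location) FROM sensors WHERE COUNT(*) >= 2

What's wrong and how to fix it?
Bug: COUNT(*) cannot appear in WHERE; the per-group count doesn't exist yet

Fix: Use a subquery that GROUPs and filters with HAVING, then count its rows

Corrected query:
SELECT COUNT(*) FROM (SELECT location FROM sensors GROUP BY location HAVING COUNT(*) >= 2)

Result:
COUNT(*)
--------
3       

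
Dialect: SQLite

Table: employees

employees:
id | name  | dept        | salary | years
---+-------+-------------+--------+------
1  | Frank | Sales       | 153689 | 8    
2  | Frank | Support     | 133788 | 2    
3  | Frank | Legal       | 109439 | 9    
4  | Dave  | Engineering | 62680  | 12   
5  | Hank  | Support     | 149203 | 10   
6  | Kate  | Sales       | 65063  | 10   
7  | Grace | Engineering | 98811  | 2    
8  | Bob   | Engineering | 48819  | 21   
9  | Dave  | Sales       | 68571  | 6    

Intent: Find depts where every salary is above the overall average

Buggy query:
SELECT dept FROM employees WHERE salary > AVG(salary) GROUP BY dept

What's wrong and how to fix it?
Bug: WHERE evaluates per row before aggregation, so AVG() is unavailable

Fix: Use a subquery for AVG and a HAVING MIN(...) filter so the condition holds for every row in the group

Corrected query:
SELECT dept FROM employees GROUP BY dept HAVING MIN(salary) > (SELECT AVG(salary) FROM employees)

Result:
dept   
-------
Legal  
Support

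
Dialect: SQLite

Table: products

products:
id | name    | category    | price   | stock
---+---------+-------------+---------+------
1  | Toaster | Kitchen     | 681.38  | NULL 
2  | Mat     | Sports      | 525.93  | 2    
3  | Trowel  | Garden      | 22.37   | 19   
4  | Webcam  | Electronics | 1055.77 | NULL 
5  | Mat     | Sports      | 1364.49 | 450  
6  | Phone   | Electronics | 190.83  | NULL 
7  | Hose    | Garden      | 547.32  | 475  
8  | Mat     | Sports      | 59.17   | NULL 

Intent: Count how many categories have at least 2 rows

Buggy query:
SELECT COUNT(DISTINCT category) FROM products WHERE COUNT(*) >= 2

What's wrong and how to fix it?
Bug: WHERE filters individual rows, not groups, so a group-level COUNT is invalid there

Fix: Use a subquery that GROUPs and filters with HAVING, then count its rows

Corrected query:
SELECT COUNT(*) FROM (SELECT category FROM products GROUP BY category HAVING COUNT(*) >= 2)

Result:
COUNT(*)
--------
3       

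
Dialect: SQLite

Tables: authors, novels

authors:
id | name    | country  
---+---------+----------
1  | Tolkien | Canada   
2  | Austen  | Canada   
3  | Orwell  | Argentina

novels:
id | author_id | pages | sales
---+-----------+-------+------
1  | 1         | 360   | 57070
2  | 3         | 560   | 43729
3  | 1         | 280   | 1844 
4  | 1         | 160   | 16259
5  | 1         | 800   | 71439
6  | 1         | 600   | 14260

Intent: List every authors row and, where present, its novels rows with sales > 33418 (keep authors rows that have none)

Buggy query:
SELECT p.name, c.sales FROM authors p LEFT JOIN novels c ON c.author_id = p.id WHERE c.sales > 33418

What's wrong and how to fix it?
Bug: Filtering c.sales in WHERE discards the NULL rows produced by LEFT JOIN, turning it into an inner join

Fix: Move the right-table condition into the ON clause so unmatched parents are kept

Corrected query:
SELECT p.name, c.sales FROM authors p LEFT JOIN novels c ON c.author_id = p.id AND c.sales > 33418

Result:
name    | sales
--------+------
Tolkien | 57070
Tolkien | 71439
Austen  | NULL 
Orwell  | 43729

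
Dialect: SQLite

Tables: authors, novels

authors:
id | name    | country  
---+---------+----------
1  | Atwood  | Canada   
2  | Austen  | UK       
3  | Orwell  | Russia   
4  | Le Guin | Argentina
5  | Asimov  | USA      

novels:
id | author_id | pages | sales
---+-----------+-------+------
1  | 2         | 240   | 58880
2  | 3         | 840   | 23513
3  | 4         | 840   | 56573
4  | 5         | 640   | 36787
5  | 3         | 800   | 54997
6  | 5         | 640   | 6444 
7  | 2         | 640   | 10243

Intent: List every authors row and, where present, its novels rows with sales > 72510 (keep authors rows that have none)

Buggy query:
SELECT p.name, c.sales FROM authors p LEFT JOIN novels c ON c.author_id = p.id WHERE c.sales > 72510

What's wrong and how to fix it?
Bug: Filtering c.sales in WHERE discards the NULL rows produced by LEFT JOIN, turning it into an inner join

Fix: Put 'c.sales > 72510' in the JOIN's ON clause instead of WHERE

Corrected query:
SELECT p.name, c.sales FROM authors p LEFT JOIN novels c ON c.author_id = p.id AND c.sales > 72510

Result:
name    | sales
--------+------
Atwood  | NULL 
Austen  | NULL 
Orwell  | NULL 
Le Guin | NULL 
Asimov  | NULL 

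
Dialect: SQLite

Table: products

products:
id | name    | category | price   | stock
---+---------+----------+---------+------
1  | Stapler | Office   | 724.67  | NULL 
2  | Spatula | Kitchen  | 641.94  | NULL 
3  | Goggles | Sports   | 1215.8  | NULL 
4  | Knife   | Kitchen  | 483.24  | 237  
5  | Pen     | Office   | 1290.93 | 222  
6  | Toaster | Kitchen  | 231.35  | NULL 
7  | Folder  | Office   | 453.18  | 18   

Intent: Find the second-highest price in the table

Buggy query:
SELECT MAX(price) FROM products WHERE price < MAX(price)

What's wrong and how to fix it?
Bug: MAX(price) on the right of the comparison is an aggregate-in-WHERE error

Fix: Put the inner MAX in a scalar subquery

Corrected query:
SELECT MAX(price) FROM products WHERE price < (SELECT MAX(price) FROM products)

Result:
MAX(price)
----------
1215.8    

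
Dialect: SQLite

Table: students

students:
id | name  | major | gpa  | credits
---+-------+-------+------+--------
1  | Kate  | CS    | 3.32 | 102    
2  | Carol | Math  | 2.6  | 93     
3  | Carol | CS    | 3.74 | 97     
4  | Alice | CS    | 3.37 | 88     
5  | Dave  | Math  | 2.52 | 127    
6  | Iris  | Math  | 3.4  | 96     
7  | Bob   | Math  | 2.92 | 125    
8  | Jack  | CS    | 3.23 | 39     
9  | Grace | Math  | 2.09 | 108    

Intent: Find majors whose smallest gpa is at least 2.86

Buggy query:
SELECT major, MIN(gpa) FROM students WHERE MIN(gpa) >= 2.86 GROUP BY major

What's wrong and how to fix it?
Bug: Aggregates like MIN are computed per group after WHERE runs

Fix: Use HAVING for the per-group MIN condition

Corrected query:
SELECT major, MIN(gpa) FROM students GROUP BY major HAVING MIN(gpa) >= 2.86

Result:
major | MIN(gpa)
------+---------
CS    | 3.23    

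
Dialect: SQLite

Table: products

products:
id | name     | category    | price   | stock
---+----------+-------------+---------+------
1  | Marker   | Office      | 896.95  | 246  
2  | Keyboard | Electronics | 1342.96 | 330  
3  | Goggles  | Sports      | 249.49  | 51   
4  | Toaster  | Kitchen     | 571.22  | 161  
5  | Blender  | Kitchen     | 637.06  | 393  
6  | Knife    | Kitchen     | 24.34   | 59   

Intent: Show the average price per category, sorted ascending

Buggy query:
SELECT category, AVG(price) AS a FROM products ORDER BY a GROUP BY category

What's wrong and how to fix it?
Bug: ORDER BY appears before GROUP BY; SQL clause order requires GROUP BY first

Fix: Move ORDER BY to the end, after GROUP BY

Corrected query:
SELECT category, AVG(price) AS a FROM products GROUP BY category ORDER BY a

Result:
category    | a         
------------+-----------
Sports      | 249.49    
Kitchen     | 410.873333
Office      | 896.95    
Electronics | 1342.96   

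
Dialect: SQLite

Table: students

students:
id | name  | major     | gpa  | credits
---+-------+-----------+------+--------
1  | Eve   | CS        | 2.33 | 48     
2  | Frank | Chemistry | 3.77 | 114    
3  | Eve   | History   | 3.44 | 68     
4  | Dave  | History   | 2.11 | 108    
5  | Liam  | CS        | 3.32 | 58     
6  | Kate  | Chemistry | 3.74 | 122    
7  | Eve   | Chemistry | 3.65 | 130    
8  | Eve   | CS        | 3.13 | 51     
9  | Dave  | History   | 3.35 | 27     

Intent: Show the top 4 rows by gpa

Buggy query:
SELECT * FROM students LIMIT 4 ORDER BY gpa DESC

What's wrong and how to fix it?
Bug: ORDER BY cannot follow LIMIT; LIMIT is the final clause

Fix: Swap the clauses: ORDER BY first, then LIMIT

Corrected query:
SELECT * FROM students ORDER BY gpa DESC LIMIT 4

Result:
id | name  | major     | gpa  | credits
---+-------+-----------+------+--------
2  | Frank | Chemistry | 3.77 | 114    
6  | Kate  | Chemistry | 3.74 | 122    
7  | Eve   | Chemistry | 3.65 | 130    
3  | Eve   | History   | 3.44 | 68     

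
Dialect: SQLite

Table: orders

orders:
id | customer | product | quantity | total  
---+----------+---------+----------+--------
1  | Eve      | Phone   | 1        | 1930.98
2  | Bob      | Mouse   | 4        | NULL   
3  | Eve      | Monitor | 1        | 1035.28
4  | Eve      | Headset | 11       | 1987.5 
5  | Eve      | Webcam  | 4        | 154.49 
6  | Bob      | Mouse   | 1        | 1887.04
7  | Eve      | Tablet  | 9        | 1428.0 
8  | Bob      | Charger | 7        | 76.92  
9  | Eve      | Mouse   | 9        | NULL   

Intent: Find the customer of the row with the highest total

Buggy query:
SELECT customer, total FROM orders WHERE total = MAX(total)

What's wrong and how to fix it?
Bug: MAX(total) is an aggregate and cannot be used directly in WHERE

Fix: Wrap MAX in a scalar subquery so WHERE compares against a single value

Corrected query:
SELECT customer, total FROM orders WHERE total = (SELECT MAX(total) FROM orders)

Result:
customer | total 
---------+-------
Eve      | 1987.5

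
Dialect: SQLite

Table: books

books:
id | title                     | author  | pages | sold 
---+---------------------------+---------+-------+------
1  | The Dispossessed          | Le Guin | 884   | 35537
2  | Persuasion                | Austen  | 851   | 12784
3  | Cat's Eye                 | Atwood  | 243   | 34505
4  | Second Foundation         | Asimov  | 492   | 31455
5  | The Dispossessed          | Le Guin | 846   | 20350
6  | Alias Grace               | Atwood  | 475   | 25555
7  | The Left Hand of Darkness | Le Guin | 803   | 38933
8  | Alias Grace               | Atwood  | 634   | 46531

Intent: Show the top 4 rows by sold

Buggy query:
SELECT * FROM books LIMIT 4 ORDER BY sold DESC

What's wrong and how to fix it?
Bug: LIMIT must come after ORDER BY

Fix: Swap the clauses: ORDER BY first, then LIMIT

Corrected query:
SELECT * FROM books ORDER BY sold DESC LIMIT 4

Result:
id | title                     | author  | pages | sold 
---+---------------------------+---------+-------+------
8  | Alias Grace               | Atwood  | 634   | 46531
7  | The Left Hand of Darkness | Le Guin | 803   | 38933
1  | The Dispossessed          | Le Guin | 884   | 35537
3  | Cat's Eye                 | Atwood  | 243   | 34505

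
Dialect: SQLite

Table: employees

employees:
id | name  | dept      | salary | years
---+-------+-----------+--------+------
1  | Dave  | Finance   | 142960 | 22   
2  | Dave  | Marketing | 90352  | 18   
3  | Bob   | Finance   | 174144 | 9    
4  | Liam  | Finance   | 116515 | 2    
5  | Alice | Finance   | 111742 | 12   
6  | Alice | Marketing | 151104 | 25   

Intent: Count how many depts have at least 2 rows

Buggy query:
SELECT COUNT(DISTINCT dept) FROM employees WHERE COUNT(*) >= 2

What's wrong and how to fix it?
Bug: WHERE filters individual rows, not groups, so a group-level COUNT is invalid there

Fix: Group first with HAVING COUNT(*) >= 2, then COUNT the resulting groups

Corrected query:
SELECT COUNT(*) FROM (SELECT dept FROM employees GROUP BY dept HAVING COUNT(*) >= 2)

Result:
COUNT(*)
--------
2       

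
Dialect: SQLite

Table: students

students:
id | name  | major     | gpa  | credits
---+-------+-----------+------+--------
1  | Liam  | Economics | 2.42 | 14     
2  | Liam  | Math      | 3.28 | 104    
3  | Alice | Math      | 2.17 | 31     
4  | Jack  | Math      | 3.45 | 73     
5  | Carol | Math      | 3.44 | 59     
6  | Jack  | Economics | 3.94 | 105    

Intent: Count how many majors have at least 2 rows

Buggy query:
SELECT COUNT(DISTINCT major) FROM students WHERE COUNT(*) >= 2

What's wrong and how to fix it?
Bug: WHERE filters individual rows, not groups, so a group-level COUNT is invalid there

Fix: Group first with HAVING COUNT(*) >= 2, then COUNT the resulting groups

Corrected query:
SELECT COUNT(*) FROM (SELECT major FROM students GROUP BY major HAVING COUNT(*) >= 2)

Result:
COUNT(*)
--------
2       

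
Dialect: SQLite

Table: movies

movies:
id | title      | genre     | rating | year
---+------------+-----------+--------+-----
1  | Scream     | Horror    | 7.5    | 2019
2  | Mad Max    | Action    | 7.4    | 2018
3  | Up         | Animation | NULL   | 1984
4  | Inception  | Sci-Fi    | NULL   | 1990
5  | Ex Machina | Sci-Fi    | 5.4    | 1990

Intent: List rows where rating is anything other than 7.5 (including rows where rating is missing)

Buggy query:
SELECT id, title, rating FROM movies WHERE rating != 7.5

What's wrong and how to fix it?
Bug: 'rating != 7.5' is unknown when rating is NULL, so NULL rows are silently excluded

Fix: Add an explicit OR rating IS NULL to include the missing-value rows

Corrected query:
SELECT id, title, rating FROM movies WHERE rating != 7.5 OR rating IS NULL

Result:
id | title      | rating
---+------------+-------
2  | Mad Max    | 7.4   
3  | Up         | NULL  
4  | Inception  | NULL  
5  | Ex Machina | 5.4   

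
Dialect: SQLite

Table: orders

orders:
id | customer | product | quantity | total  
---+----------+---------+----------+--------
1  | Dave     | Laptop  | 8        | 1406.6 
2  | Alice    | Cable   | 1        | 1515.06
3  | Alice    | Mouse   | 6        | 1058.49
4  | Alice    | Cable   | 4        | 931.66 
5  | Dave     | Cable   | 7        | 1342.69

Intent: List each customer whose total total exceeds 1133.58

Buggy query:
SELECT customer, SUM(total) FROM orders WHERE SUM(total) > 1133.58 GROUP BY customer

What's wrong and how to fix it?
Bug: WHERE runs before GROUP BY, so aggregates aren't available there

Fix: Use HAVING (which filters groups after aggregation) instead of WHERE

Corrected query:
SELECT customer, SUM(total) FROM orders GROUP BY customer HAVING SUM(total) > 1133.58

Result:
customer | SUM(total)
---------+-----------
Alice    | 3505.21   
Dave     | 2749.29   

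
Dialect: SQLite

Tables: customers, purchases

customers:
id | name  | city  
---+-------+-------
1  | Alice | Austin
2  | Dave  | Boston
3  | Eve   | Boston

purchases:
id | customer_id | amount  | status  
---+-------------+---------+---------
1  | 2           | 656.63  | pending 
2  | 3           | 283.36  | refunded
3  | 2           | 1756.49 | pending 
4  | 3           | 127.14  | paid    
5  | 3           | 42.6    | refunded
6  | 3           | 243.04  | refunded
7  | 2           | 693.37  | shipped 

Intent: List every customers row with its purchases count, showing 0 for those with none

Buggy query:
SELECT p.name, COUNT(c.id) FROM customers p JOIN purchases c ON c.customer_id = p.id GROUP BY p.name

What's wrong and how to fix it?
Bug: An inner join excludes parents with zero children

Fix: Switch to LEFT JOIN to retain unmatched parent rows

Corrected query:
SELECT p.name, COUNT(c.id) FROM customers p LEFT JOIN purchases c ON c.customer_id = p.id GROUP BY p.name

Result:
name  | COUNT(c.id)
------+------------
Alice | 0          
Dave  | 3          
Eve   | 4          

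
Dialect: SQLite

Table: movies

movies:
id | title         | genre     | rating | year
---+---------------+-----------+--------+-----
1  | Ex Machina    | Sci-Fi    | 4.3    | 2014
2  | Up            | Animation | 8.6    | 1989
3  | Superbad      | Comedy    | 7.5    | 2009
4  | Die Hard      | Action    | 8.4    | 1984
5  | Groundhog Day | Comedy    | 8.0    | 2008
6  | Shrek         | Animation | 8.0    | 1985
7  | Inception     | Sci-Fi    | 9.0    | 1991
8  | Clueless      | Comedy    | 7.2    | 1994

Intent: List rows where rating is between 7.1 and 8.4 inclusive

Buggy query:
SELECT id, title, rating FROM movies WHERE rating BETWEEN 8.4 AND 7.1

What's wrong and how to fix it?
Bug: The bounds are reversed; BETWEEN a AND b requires a <= b to match anything

Fix: Swap the bounds so the smaller value comes first

Corrected query:
SELECT id, title, rating FROM movies WHERE rating BETWEEN 7.1 AND 8.4

Result:
id | title         | rating
---+---------------+-------
3  | Superbad      | 7.5   
4  | Die Hard      | 8.4   
5  | Groundhog Day | 8     
6  | Shrek         | 8     
8  | Clueless      | 7.2   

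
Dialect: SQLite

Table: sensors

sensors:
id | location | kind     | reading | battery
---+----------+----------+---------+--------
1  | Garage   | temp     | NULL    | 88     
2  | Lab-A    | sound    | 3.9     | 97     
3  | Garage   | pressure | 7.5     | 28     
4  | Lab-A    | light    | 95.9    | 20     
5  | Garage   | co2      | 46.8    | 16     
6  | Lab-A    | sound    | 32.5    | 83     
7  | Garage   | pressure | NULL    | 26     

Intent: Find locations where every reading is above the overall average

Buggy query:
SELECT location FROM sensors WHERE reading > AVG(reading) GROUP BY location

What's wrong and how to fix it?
Bug: WHERE evaluates per row before aggregation, so AVG() is unavailable

Fix: Compute the overall average in a scalar subquery and compare each group's MIN against it in HAVING

Corrected query:
SELECT location FROM sensors GROUP BY location HAVING MIN(reading) > (SELECT AVG(reading) FROM sensors)

Result:
(no rows)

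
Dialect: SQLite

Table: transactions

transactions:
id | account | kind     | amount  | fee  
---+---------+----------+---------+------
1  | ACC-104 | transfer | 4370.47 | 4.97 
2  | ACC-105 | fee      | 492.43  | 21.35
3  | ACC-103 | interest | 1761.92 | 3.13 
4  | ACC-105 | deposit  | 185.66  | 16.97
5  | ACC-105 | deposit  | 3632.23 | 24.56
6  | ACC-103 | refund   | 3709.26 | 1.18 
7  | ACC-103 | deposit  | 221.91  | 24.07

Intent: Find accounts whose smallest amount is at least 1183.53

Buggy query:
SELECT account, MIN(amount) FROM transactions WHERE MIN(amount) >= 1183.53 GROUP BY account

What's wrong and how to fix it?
Bug: Aggregates like MIN are computed per group after WHERE runs

Fix: Use HAVING for the per-group MIN condition

Corrected query:
SELECT account, MIN(amount) FROM transactions GROUP BY account HAVING MIN(amount) >= 1183.53

Result:
account | MIN(amount)
--------+------------
ACC-104 | 4370.47    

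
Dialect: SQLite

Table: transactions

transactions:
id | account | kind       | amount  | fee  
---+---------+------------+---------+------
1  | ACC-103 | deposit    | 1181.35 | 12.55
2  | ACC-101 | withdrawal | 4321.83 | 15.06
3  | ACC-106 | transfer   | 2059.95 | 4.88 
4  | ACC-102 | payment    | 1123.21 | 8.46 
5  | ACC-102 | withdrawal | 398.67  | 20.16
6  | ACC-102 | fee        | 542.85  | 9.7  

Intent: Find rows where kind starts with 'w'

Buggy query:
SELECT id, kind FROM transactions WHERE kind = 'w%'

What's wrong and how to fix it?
Bug: '=' compares the literal string including the % character; pattern matching needs LIKE

Fix: Replace '=' with LIKE so 'w%' is treated as a pattern

Corrected query:
SELECT id, kind FROM transactions WHERE kind LIKE 'w%'

Result:
id | kind      
---+-----------
2  | withdrawal
5  | withdrawal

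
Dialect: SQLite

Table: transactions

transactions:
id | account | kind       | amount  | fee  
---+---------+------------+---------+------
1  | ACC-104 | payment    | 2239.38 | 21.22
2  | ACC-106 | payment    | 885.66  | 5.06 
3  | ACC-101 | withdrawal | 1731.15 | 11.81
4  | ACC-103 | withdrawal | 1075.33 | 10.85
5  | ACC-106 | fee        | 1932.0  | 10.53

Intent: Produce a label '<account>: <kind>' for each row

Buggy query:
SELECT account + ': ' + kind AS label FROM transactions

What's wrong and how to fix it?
Bug: '+' is numeric addition; on text columns SQLite converts them to 0 instead of concatenating

Fix: Replace + with || to concatenate text

Corrected query:
SELECT account || ': ' || kind AS label FROM transactions

Result:
label              
-------------------
ACC-104: payment   
ACC-106: payment   
ACC-101: withdrawal
ACC-103: withdrawal
ACC-106: fee       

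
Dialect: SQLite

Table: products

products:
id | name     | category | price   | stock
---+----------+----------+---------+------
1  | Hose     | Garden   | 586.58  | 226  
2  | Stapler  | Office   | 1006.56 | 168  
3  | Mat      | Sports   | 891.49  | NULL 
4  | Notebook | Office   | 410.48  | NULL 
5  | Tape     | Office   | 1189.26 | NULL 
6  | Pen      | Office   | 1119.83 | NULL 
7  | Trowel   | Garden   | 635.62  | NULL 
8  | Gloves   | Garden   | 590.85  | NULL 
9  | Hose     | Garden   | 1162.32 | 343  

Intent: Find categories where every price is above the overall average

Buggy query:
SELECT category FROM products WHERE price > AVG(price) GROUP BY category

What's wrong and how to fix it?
Bug: WHERE evaluates per row before aggregation, so AVG() is unavailable

Fix: Use a subquery for AVG and a HAVING MIN(...) filter so the condition holds for every row in the group

Corrected query:
SELECT category FROM products GROUP BY category HAVING MIN(price) > (SELECT AVG(price) FROM products)

Result:
category
--------
Sports  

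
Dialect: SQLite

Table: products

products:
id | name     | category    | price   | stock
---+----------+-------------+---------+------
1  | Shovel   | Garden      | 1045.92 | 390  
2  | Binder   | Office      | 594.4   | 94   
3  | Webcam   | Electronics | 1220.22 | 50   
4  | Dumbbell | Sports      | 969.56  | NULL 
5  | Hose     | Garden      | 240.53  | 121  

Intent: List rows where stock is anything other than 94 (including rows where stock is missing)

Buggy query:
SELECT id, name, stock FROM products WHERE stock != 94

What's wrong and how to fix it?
Bug: Inequality against NULL is unknown, not true; rows with NULL are dropped

Fix: Handle NULL separately with IS NULL alongside the inequality

Corrected query:
SELECT id, name, stock FROM products WHERE stock != 94 OR stock IS NULL

Result:
id | name     | stock
---+----------+------
1  | Shovel   | 390  
3  | Webcam   | 50   
4  | Dumbbell | NULL 
5  | Hose     | 121  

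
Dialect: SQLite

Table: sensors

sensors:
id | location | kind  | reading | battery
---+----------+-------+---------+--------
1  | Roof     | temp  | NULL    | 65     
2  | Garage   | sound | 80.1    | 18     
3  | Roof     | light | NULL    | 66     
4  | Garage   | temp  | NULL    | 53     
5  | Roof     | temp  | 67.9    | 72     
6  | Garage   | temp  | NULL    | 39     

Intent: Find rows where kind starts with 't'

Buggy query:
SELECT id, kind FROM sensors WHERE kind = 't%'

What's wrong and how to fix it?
Bug: '=' compares the literal string including the % character; pattern matching needs LIKE

Fix: Replace '=' with LIKE so 't%' is treated as a pattern

Corrected query:
SELECT id, kind FROM sensors WHERE kind LIKE 't%'

Result:
id | kind
---+-----
1  | temp
4  | temp
5  | temp
6  | temp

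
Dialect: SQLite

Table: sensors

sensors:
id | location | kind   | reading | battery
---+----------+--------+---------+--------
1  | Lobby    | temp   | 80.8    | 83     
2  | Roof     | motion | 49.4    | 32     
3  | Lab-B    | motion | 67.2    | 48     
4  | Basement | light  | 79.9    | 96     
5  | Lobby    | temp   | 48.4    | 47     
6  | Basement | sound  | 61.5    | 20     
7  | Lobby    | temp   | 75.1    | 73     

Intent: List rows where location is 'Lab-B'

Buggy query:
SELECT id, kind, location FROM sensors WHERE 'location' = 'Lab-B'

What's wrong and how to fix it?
Bug: 'location' in single quotes is a string literal, not the column; the comparison is literal-vs-literal and never true

Fix: Reference the column as location without single quotes

Corrected query:
SELECT id, kind, location FROM sensors WHERE location = 'Lab-B'

Result:
id | kind   | location
---+--------+---------
3  | motion | Lab-B   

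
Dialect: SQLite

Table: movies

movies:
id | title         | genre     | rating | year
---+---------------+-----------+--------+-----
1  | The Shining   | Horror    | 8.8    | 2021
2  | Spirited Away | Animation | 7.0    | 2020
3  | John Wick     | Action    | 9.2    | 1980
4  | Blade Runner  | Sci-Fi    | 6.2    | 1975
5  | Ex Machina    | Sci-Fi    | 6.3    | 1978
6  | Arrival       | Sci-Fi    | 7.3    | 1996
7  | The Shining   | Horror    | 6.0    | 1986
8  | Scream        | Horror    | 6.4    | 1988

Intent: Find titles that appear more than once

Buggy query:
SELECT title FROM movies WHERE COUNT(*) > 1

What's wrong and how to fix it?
Bug: WHERE can't reference COUNT(*); aggregates are computed after WHERE

Fix: GROUP BY title, then filter groups with HAVING COUNT(*) > 1

Corrected query:
SELECT title FROM movies GROUP BY title HAVING COUNT(*) > 1

Result:
title      
-----------
The Shining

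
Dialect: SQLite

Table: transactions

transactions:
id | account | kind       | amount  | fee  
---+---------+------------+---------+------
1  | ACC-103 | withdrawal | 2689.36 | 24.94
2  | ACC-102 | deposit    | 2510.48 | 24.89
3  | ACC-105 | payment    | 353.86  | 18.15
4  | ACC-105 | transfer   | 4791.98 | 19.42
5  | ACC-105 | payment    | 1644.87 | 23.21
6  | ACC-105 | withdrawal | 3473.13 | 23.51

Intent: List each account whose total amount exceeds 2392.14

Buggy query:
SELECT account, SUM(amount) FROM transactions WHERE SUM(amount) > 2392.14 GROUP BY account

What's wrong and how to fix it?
Bug: WHERE runs before GROUP BY, so aggregates aren't available there

Fix: Move the aggregate condition to a HAVING clause

Corrected query:
SELECT account, SUM(amount) FROM transactions GROUP BY account HAVING SUM(amount) > 2392.14

Result:
account | SUM(amount)
--------+------------
ACC-102 | 2510.48    
ACC-103 | 2689.36    
ACC-105 | 10263.84   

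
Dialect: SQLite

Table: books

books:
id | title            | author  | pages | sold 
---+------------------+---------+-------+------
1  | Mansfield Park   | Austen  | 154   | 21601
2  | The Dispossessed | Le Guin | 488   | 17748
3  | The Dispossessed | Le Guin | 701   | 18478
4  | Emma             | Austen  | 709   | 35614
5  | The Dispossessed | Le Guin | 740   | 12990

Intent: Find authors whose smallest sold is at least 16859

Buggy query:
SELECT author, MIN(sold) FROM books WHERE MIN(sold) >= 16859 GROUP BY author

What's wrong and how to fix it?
Bug: MIN() in WHERE is a misuse of aggregate

Fix: Use HAVING for the per-group MIN condition

Corrected query:
SELECT author, MIN(sold) FROM books GROUP BY author HAVING MIN(sold) >= 16859

Result:
author | MIN(sold)
-------+----------
Austen | 21601    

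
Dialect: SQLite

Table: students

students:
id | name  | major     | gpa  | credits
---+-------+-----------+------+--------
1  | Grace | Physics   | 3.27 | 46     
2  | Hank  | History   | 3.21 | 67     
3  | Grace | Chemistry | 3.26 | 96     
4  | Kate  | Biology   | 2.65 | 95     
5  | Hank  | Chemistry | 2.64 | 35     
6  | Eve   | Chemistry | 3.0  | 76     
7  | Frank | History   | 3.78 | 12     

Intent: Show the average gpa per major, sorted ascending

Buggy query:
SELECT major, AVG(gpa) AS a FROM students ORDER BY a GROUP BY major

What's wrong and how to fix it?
Bug: GROUP BY must precede ORDER BY

Fix: Reorder: SELECT … FROM … GROUP BY … ORDER BY …

Corrected query:
SELECT major, AVG(gpa) AS a FROM students GROUP BY major ORDER BY a

Result:
major     | a       
----------+---------
Biology   | 2.65    
Chemistry | 2.966667
Physics   | 3.27    
History   | 3.495   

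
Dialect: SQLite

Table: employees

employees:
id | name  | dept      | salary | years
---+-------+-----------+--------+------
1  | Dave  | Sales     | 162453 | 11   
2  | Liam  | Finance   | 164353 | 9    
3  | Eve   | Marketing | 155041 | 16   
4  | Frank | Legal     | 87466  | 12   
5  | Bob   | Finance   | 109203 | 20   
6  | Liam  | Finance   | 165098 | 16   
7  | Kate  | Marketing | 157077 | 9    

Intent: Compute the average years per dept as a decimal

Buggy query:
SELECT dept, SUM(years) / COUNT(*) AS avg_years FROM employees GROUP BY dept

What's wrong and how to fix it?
Bug: SUM(years) and COUNT(*) are both integers; the division truncates the fractional part

Fix: Cast one side to REAL so the division keeps the fractional part

Corrected query:
SELECT dept, SUM(years) * 1.0 / COUNT(*) AS avg_years FROM employees GROUP BY dept

Result:
dept      | avg_years
----------+----------
Finance   | 15       
Legal     | 12       
Marketing | 12.5     
Sales     | 11       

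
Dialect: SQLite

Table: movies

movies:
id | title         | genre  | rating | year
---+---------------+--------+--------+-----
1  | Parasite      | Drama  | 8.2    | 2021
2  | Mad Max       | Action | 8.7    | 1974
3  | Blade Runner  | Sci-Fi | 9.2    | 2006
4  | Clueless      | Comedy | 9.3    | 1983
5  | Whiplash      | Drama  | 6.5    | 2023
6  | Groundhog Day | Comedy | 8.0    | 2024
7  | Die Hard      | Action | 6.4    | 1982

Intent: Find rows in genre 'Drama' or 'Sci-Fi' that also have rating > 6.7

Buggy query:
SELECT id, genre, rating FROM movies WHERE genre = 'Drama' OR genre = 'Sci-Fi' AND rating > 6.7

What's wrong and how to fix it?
Bug: AND binds tighter than OR, so this parses as genre = 'Drama' OR (genre = 'Sci-Fi' AND rating > 6.7)

Fix: Group the OR with parentheses (or use IN), then AND the threshold

Corrected query:
SELECT id, genre, rating FROM movies WHERE (genre = 'Drama' OR genre = 'Sci-Fi') AND rating > 6.7

Result:
id | genre  | rating
---+--------+-------
1  | Drama  | 8.2   
3  | Sci-Fi | 9.2   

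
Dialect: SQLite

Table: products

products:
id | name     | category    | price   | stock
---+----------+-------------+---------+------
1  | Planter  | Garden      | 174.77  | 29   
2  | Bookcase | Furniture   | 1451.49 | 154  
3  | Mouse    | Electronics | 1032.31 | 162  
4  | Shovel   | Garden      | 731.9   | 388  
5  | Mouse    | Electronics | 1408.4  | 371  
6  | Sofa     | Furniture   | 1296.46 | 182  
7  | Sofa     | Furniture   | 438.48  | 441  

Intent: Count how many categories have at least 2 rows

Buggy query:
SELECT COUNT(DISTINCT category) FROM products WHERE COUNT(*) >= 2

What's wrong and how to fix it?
Bug: COUNT(*) cannot appear in WHERE; the per-group count doesn't exist yet

Fix: Group first with HAVING COUNT(*) >= 2, then COUNT the resulting groups

Corrected query:
SELECT COUNT(*) FROM (SELECT category FROM products GROUP BY category HAVING COUNT(*) >= 2)

Result:
COUNT(*)
--------
3       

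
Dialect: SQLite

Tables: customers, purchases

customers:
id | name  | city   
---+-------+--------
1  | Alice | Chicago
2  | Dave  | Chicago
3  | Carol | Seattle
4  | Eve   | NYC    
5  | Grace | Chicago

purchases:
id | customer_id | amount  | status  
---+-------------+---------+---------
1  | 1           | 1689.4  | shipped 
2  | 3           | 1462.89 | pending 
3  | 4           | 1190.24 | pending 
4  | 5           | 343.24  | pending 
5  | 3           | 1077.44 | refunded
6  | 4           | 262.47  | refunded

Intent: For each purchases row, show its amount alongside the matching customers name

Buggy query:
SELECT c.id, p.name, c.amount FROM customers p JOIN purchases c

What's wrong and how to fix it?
Bug: Missing join condition: each purchases row is matched to all customers rows instead of just its own

Fix: Add ON c.customer_id = p.id to the JOIN

Corrected query:
SELECT c.id, p.name, c.amount FROM customers p JOIN purchases c ON c.customer_id = p.id

Result:
id | name  | amount 
---+-------+--------
1  | Alice | 1689.4 
2  | Carol | 1462.89
3  | Eve   | 1190.24
4  | Grace | 343.24 
5  | Carol | 1077.44
6  | Eve   | 262.47 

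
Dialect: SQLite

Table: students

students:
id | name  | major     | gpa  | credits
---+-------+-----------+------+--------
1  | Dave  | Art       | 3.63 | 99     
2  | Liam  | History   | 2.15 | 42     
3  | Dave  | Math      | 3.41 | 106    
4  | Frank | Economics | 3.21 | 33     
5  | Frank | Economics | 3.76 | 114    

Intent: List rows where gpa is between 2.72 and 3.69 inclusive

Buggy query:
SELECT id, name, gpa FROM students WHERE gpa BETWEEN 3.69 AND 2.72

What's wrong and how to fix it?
Bug: BETWEEN expects the lower bound first; with 3.69 AND 2.72 the range is empty

Fix: Swap the bounds so the smaller value comes first

Corrected query:
SELECT id, name, gpa FROM students WHERE gpa BETWEEN 2.72 AND 3.69

Result:
id | name  | gpa 
---+-------+-----
1  | Dave  | 3.63
3  | Dave  | 3.41
4  | Frank | 3.21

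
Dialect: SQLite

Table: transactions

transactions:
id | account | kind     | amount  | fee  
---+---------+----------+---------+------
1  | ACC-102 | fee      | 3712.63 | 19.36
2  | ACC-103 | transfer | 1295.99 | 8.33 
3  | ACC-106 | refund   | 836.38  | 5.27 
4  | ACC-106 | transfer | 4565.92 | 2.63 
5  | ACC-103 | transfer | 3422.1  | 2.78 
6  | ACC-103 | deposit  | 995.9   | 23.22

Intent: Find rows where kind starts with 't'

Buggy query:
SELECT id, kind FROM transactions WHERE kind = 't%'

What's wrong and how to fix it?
Bug: '=' compares the literal string including the % character; pattern matching needs LIKE

Fix: Replace '=' with LIKE so 't%' is treated as a pattern

Corrected query:
SELECT id, kind FROM transactions WHERE kind LIKE 't%'

Result:
id | kind    
---+---------
2  | transfer
4  | transfer
5  | transfer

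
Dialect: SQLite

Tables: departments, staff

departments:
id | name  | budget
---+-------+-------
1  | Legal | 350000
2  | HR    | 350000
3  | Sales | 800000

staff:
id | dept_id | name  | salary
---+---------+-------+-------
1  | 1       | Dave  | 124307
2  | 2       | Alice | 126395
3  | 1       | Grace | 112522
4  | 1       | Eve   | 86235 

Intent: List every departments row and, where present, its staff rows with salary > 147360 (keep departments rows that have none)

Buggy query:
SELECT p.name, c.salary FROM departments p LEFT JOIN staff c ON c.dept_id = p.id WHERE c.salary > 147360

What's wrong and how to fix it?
Bug: A WHERE condition on the right-hand table after LEFT JOIN drops unmatched parents

Fix: Move the right-table condition into the ON clause so unmatched parents are kept

Corrected query:
SELECT p.name, c.salary FROM departments p LEFT JOIN staff c ON c.dept_id = p.id AND c.salary > 147360

Result:
name  | salary
------+-------
Legal | NULL  
HR    | NULL  
Sales | NULL  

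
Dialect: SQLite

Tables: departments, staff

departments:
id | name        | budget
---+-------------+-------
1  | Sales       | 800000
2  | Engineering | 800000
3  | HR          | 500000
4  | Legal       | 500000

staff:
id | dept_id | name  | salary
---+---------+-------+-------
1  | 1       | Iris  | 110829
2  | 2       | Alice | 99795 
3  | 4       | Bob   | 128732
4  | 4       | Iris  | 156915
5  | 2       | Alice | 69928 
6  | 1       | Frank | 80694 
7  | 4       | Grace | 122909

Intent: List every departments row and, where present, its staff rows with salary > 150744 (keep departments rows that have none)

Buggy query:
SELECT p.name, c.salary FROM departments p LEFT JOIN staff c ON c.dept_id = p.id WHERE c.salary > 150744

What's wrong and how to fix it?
Bug: Filtering c.salary in WHERE discards the NULL rows produced by LEFT JOIN, turning it into an inner join

Fix: Put 'c.salary > 150744' in the JOIN's ON clause instead of WHERE

Corrected query:
SELECT p.name, c.salary FROM departments p LEFT JOIN staff c ON c.dept_id = p.id AND c.salary > 150744

Result:
name        | salary
------------+-------
Sales       | NULL  
Engineering | NULL  
HR          | NULL  
Legal       | 156915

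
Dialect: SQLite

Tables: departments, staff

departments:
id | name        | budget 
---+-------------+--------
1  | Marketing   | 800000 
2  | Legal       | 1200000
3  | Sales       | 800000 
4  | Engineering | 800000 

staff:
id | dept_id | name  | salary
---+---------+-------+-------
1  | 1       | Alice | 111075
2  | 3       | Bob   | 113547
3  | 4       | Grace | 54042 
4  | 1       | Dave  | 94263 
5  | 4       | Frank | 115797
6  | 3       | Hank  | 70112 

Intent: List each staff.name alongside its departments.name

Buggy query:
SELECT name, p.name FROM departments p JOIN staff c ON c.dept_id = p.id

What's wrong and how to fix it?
Bug: 'name' exists in both joined tables, so the database can't tell which one is meant

Fix: Qualify the column with its table alias (c.name)

Corrected query:
SELECT c.name, p.name FROM departments p JOIN staff c ON c.dept_id = p.id

Result:
name  | name       
------+------------
Alice | Marketing  
Bob   | Sales      
Grace | Engineering
Dave  | Marketing  
Frank | Engineering
Hank  | Sales      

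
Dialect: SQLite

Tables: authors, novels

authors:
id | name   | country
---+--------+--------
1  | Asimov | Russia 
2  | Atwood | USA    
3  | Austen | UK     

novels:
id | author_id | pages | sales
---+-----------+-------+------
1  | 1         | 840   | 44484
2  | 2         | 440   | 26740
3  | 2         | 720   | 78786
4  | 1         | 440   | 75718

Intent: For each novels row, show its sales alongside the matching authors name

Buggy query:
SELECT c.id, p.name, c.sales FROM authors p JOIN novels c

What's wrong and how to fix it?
Bug: JOIN with no ON clause produces a cartesian product; every novels row pairs with every authors row

Fix: Add ON c.author_id = p.id to the JOIN

Corrected query:
SELECT c.id, p.name, c.sales FROM authors p JOIN novels c ON c.author_id = p.id

Result:
id | name   | sales
---+--------+------
1  | Asimov | 44484
2  | Atwood | 26740
3  | Atwood | 78786
4  | Asimov | 75718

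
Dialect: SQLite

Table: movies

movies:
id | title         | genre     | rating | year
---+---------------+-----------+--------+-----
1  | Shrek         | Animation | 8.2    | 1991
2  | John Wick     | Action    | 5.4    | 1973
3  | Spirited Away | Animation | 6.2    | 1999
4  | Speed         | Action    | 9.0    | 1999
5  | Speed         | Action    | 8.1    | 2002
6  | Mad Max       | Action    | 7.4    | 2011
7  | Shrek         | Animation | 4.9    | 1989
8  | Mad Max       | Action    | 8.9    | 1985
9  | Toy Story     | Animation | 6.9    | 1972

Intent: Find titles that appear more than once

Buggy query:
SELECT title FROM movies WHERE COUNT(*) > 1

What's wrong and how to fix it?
Bug: WHERE can't reference COUNT(*); aggregates are computed after WHERE

Fix: Group first, then use HAVING for the count condition

Corrected query:
SELECT title FROM movies GROUP BY title HAVING COUNT(*) > 1

Result:
title  
-------
Mad Max
Shrek  
Speed  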